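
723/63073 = 723/63073 =0.01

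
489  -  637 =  - 148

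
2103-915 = 1188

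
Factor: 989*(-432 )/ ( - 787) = 2^4*3^3 * 23^1*43^1*787^( - 1) = 427248/787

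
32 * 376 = 12032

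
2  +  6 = 8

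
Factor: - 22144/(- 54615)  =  2^7*3^( - 1)*5^( - 1) * 11^(- 1)*173^1*331^ ( - 1)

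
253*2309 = 584177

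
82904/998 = 83 + 35/499 = 83.07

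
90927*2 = 181854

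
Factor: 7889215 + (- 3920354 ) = 13^1*305297^1 =3968861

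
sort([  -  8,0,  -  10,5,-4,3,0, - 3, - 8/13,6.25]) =[-10, - 8, - 4, - 3, - 8/13  ,  0,0,3, 5, 6.25]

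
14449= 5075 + 9374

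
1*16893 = 16893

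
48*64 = 3072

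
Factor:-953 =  - 953^1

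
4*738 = 2952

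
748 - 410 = 338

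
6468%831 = 651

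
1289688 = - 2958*(  -  436 )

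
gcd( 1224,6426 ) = 306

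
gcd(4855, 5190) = 5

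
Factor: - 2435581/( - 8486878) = 2^( - 1)*431^1*5651^1*4243439^( - 1)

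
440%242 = 198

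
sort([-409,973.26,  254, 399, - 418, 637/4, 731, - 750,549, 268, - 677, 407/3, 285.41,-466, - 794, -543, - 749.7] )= [ - 794,  -  750 , - 749.7,-677, - 543, - 466,-418,-409, 407/3 , 637/4 , 254 , 268,  285.41,399, 549, 731 , 973.26 ] 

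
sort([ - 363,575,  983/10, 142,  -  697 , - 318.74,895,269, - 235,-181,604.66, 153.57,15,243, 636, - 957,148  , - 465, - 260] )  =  [ - 957, - 697, - 465, - 363 , - 318.74, - 260, - 235, - 181, 15,983/10,142,148,153.57, 243,269 , 575,604.66,636, 895] 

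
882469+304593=1187062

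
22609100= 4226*5350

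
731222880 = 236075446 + 495147434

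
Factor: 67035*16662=1116937170=2^1*3^2*5^1*41^1*109^1*2777^1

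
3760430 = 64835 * 58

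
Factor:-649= - 11^1*59^1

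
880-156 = 724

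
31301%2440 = 2021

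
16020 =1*16020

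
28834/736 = 14417/368 = 39.18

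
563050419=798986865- 235936446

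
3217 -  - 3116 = 6333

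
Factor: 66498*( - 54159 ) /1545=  - 2^1*3^1*5^( - 1)*7^1* 103^( - 1 )* 2579^1*11083^1=- 1200488394/515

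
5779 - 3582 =2197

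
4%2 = 0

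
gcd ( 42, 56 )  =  14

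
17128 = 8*2141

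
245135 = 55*4457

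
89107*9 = 801963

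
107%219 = 107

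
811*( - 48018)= - 38942598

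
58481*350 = 20468350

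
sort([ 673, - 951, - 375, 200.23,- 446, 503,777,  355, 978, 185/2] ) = [  -  951 , - 446, - 375,  185/2,200.23, 355, 503,673, 777,  978]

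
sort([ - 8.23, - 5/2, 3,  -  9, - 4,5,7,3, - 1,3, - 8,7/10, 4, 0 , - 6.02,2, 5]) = [ - 9, - 8.23, - 8,-6.02, - 4, - 5/2, - 1,0, 7/10, 2,3 , 3, 3,  4, 5, 5, 7]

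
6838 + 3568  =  10406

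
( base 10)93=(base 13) 72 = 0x5d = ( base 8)135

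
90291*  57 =5146587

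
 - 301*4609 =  - 1387309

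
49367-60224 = - 10857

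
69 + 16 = 85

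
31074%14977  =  1120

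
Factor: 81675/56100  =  2^( - 2)*3^2 * 11^1*17^( - 1 ) = 99/68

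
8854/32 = 276 + 11/16= 276.69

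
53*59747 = 3166591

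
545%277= 268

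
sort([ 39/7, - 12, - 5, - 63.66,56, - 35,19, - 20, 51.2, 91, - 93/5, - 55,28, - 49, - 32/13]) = [ - 63.66,  -  55, - 49, - 35, - 20, - 93/5 , - 12, - 5,-32/13,39/7,19, 28, 51.2,56, 91]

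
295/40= 7  +  3/8 = 7.38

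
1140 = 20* 57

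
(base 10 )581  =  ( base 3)210112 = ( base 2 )1001000101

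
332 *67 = 22244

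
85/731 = 5/43 = 0.12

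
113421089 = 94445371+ 18975718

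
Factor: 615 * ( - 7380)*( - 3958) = 17964174600 = 2^3 * 3^3*5^2 * 41^2*1979^1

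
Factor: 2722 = 2^1*1361^1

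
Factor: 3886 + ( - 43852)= - 2^1*3^1*6661^1 =- 39966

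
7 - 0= 7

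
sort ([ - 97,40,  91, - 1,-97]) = [ - 97, - 97, - 1 , 40, 91] 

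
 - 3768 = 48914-52682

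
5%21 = 5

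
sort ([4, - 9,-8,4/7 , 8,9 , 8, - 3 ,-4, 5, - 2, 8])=[ - 9, -8, - 4, - 3,  -  2,4/7,  4, 5,8, 8,8,9]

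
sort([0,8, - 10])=[ - 10,0,  8 ]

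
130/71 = 130/71 = 1.83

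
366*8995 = 3292170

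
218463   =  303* 721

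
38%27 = 11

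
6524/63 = 932/9 = 103.56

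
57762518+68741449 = 126503967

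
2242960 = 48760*46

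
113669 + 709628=823297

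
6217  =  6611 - 394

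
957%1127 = 957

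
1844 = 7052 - 5208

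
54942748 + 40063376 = 95006124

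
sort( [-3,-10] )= [ - 10, - 3] 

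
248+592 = 840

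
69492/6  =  11582 = 11582.00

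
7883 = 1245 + 6638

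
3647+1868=5515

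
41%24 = 17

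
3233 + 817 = 4050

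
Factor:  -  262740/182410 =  - 906/629=- 2^1 *3^1  *17^(  -  1) * 37^( - 1 )*151^1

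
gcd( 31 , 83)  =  1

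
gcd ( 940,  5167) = 1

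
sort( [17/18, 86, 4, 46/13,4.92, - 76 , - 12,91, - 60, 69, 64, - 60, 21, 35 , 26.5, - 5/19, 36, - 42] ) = [ - 76, - 60, - 60, - 42, - 12, -5/19,  17/18, 46/13, 4, 4.92, 21, 26.5,35,36, 64, 69,86 , 91 ]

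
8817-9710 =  - 893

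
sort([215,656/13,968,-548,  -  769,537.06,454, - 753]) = [  -  769, -753,-548, 656/13, 215,454, 537.06 , 968]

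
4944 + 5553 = 10497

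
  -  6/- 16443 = 2/5481  =  0.00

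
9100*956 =8699600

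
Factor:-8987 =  - 11^1*19^1 *43^1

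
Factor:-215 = - 5^1 * 43^1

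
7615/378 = 20 + 55/378 = 20.15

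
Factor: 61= 61^1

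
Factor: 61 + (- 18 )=43^1 = 43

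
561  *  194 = 108834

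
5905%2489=927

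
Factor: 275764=2^2 * 71^1*971^1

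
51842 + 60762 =112604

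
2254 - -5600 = 7854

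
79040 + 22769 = 101809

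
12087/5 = 2417 + 2/5  =  2417.40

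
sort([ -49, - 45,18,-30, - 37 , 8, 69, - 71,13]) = [ - 71, - 49, - 45, - 37, - 30,  8,13,18,69]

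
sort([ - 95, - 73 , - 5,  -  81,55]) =[  -  95, - 81,- 73, - 5,55] 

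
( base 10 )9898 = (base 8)23252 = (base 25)fkn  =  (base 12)588a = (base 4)2122222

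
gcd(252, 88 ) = 4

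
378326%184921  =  8484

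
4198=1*4198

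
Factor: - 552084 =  - 2^2*3^1*13^1* 3539^1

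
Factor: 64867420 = 2^2*5^1*191^1*16981^1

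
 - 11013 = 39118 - 50131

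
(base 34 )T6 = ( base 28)17C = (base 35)sc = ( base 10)992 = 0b1111100000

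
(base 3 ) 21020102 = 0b1010010011100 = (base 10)5276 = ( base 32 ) 54s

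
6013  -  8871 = -2858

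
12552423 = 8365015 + 4187408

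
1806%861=84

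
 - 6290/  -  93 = 67+59/93 = 67.63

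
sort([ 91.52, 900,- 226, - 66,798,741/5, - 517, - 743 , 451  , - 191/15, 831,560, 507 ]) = [-743,-517, - 226, - 66 , - 191/15, 91.52, 741/5, 451,  507, 560 , 798,831 , 900]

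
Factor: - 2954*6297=- 2^1*3^1 * 7^1*211^1*2099^1= -18601338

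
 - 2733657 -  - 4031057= 1297400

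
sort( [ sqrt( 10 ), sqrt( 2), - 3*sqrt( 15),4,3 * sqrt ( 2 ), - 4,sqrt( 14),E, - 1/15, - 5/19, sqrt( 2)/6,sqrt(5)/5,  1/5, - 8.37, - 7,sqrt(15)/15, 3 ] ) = [ - 3*sqrt(15), - 8.37,  -  7, - 4, - 5/19, - 1/15 , 1/5,sqrt( 2 )/6,sqrt( 15 )/15,sqrt( 5)/5, sqrt ( 2 ),E , 3, sqrt( 10 ), sqrt( 14 ), 4 , 3 *sqrt( 2)]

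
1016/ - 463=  - 3+373/463 = - 2.19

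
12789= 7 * 1827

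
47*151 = 7097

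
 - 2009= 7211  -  9220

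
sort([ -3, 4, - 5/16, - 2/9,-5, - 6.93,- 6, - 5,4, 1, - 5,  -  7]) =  [ - 7,  -  6.93, - 6,  -  5, - 5,  -  5, - 3, - 5/16,-2/9, 1,4, 4] 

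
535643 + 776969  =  1312612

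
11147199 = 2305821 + 8841378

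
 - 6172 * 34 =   -  209848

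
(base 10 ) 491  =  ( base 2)111101011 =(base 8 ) 753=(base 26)in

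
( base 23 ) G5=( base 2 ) 101110101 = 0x175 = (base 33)BA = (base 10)373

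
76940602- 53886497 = 23054105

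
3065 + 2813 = 5878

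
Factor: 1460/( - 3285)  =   - 2^2*3^( - 2)  =  - 4/9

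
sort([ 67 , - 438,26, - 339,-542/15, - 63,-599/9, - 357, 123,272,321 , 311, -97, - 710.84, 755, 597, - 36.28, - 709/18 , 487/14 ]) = [ - 710.84, - 438,-357 , - 339 , - 97,-599/9,-63, - 709/18, - 36.28, - 542/15, 26, 487/14,  67, 123,272, 311,321, 597,755]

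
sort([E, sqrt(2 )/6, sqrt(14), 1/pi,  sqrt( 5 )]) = [sqrt ( 2)/6 , 1/pi,  sqrt( 5 ),E, sqrt(14) ] 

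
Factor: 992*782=775744 = 2^6*17^1*23^1*31^1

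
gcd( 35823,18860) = 1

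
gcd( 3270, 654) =654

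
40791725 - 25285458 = 15506267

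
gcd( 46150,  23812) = 2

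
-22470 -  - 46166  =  23696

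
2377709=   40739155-38361446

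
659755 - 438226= 221529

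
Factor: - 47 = -47^1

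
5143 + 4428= 9571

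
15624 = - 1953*( - 8)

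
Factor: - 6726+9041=5^1 * 463^1  =  2315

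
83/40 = 2+3/40 = 2.08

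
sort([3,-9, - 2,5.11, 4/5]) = [ - 9, - 2, 4/5,3, 5.11]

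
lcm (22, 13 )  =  286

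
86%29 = 28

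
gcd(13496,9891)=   7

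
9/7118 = 9/7118 = 0.00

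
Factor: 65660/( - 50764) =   -  5^1*7^(  -  1 )*37^ (-1 )*67^1 = - 335/259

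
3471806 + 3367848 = 6839654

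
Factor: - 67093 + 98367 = 2^1*19^1*823^1 = 31274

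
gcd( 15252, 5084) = 5084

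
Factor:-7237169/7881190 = - 2^( - 1)*5^ ( - 1)* 631^ ( - 1) * 1249^( - 1)*7237169^1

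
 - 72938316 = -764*95469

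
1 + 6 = 7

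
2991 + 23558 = 26549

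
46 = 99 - 53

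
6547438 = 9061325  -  2513887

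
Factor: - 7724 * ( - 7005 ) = 2^2*3^1*5^1*467^1*1931^1 = 54106620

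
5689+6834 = 12523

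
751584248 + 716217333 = 1467801581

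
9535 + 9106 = 18641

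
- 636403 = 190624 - 827027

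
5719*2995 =17128405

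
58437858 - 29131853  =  29306005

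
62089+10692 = 72781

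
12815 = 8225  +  4590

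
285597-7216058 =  - 6930461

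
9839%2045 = 1659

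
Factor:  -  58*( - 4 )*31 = 7192 = 2^3*29^1*31^1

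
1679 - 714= 965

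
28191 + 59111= 87302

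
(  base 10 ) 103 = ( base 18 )5d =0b1100111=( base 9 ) 124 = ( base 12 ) 87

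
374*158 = 59092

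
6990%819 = 438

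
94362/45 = 31454/15 = 2096.93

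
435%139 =18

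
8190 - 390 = 7800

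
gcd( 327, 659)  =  1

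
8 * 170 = 1360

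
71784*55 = 3948120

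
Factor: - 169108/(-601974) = 2^1 * 3^( -2)*53^( - 1)  *67^1 = 134/477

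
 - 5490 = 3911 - 9401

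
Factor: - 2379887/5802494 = - 2^( - 1 )*29^ ( - 1)*263^1*9049^1 * 100043^( - 1)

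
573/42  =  13 + 9/14 = 13.64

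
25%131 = 25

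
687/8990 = 687/8990 = 0.08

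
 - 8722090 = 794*(-10985 )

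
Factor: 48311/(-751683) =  - 3^( - 1) * 43^(  -  1)*5827^( - 1) * 48311^1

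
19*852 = 16188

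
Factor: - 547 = - 547^1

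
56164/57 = 985+1/3 = 985.33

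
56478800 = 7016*8050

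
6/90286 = 3/45143 = 0.00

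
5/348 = 5/348= 0.01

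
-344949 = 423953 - 768902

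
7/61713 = 7/61713=0.00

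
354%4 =2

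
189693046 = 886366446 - 696673400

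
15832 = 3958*4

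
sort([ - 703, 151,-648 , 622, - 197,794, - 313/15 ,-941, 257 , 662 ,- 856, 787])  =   [  -  941, - 856, - 703,-648,-197 , - 313/15 , 151, 257 , 622,662,787,794]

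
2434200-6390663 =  -3956463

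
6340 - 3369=2971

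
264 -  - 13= 277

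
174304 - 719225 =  - 544921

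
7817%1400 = 817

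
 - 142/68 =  - 71/34  =  - 2.09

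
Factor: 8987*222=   2^1*3^1*11^1*19^1 * 37^1*43^1 = 1995114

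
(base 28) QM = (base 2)1011101110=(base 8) 1356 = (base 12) 526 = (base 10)750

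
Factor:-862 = -2^1 * 431^1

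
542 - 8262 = -7720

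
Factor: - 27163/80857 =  - 7^( - 1)*23^1*1181^1  *11551^(  -  1 ) 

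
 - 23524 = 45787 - 69311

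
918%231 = 225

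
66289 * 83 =5501987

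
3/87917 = 3/87917= 0.00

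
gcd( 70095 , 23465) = 5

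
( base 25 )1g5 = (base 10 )1030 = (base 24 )1IM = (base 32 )106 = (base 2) 10000000110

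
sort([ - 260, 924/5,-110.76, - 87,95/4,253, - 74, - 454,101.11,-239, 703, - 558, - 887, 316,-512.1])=[ - 887,-558,- 512.1, - 454, - 260,-239, - 110.76,-87, - 74, 95/4,101.11,924/5, 253,316, 703 ]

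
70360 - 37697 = 32663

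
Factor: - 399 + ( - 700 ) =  - 1099 = - 7^1*157^1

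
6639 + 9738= 16377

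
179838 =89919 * 2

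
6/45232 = 3/22616 = 0.00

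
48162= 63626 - 15464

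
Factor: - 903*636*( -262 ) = 2^3 * 3^2 * 7^1* 43^1 * 53^1*131^1 = 150468696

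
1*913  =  913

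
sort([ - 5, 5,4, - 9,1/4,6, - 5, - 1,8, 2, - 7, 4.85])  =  [-9,-7,-5, - 5, - 1,1/4,2 , 4 , 4.85,5,6, 8]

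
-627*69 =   -  43263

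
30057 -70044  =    -  39987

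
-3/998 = - 1 + 995/998 = - 0.00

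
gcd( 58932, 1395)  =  9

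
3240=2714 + 526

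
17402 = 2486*7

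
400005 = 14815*27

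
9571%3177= 40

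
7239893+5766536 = 13006429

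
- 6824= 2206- 9030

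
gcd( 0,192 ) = 192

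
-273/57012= -91/19004 =- 0.00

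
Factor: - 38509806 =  - 2^1*3^1*1609^1*3989^1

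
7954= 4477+3477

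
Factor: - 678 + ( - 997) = -5^2*67^1 = - 1675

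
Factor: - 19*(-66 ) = 2^1*3^1*11^1*19^1 = 1254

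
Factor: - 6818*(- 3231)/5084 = 11014479/2542 = 2^( - 1 ) * 3^2*7^1*31^( - 1 )*41^ ( - 1)*359^1*487^1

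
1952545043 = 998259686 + 954285357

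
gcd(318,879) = 3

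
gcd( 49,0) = 49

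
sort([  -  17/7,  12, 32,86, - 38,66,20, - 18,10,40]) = [ - 38, - 18, - 17/7,10,12, 20 , 32,40,  66,86 ]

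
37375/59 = 633  +  28/59 = 633.47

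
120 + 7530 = 7650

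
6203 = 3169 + 3034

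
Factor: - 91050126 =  - 2^1*  3^1*73^1*207877^1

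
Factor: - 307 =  - 307^1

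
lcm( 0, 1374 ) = 0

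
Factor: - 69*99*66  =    -  450846 = - 2^1*3^4*11^2*23^1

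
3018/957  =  1006/319 = 3.15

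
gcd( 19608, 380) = 76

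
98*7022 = 688156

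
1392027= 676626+715401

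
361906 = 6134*59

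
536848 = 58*9256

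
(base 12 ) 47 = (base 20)2f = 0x37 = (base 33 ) 1M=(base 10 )55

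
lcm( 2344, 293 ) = 2344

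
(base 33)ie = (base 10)608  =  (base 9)745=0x260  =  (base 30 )k8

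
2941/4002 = 2941/4002 = 0.73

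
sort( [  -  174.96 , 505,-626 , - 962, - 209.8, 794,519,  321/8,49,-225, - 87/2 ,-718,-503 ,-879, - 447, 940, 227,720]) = [ - 962, - 879, - 718 ,-626, - 503, - 447,- 225, - 209.8,-174.96, - 87/2, 321/8 , 49 , 227,505,  519  ,  720, 794, 940]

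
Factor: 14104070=2^1*5^1*31^1*45497^1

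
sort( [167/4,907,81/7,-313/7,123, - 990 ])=[-990,  -  313/7,81/7,167/4,123,907] 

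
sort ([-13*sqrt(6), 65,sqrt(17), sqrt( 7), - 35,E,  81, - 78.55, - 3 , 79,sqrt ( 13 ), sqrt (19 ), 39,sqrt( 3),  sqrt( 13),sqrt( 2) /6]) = [ - 78.55 , -35,  -  13*sqrt(6), - 3,sqrt( 2) /6,sqrt(3),sqrt( 7 ), E,sqrt( 13) , sqrt( 13),sqrt( 17),sqrt( 19),39,65,79,81 ]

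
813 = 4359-3546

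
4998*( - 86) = - 429828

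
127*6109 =775843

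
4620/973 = 4 + 104/139 = 4.75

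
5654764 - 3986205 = 1668559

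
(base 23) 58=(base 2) 1111011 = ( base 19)69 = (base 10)123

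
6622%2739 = 1144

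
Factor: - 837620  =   - 2^2 * 5^1 * 7^1*31^1*193^1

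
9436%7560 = 1876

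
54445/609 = 89 + 244/609 = 89.40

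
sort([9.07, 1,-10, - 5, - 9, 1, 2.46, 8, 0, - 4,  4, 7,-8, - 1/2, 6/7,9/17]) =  [-10, -9,-8,  -  5, - 4,-1/2,0, 9/17, 6/7 , 1,  1, 2.46, 4,7, 8,  9.07]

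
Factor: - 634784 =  - 2^5*83^1*239^1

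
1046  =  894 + 152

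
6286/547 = 11 + 269/547 = 11.49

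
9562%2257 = 534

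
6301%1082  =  891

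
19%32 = 19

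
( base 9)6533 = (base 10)4809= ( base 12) 2949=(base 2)1001011001001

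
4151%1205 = 536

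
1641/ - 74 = - 1641/74 = - 22.18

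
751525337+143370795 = 894896132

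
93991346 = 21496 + 93969850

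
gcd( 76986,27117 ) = 9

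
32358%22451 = 9907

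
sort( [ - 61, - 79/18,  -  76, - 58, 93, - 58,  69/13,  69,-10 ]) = [ - 76, - 61,-58,-58,-10, - 79/18, 69/13,69 , 93]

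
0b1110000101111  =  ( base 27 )9O6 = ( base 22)ejl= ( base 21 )g7c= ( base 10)7215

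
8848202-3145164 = 5703038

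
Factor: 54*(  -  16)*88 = -2^8*3^3*11^1 =-  76032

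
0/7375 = 0 = 0.00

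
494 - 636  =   - 142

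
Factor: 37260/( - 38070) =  - 46/47=-2^1 * 23^1*47^( - 1)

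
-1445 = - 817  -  628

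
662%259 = 144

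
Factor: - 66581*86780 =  - 2^2*5^1 * 139^1*479^1 * 4339^1 = - 5777899180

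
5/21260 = 1/4252 =0.00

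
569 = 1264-695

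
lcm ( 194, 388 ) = 388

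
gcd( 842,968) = 2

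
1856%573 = 137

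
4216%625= 466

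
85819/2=42909 + 1/2=42909.50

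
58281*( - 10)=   -  582810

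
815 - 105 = 710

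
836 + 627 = 1463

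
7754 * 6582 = 51036828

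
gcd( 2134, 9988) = 22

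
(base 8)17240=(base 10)7840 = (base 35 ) 6e0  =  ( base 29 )99a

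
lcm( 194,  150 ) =14550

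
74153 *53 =3930109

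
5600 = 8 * 700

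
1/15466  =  1/15466=0.00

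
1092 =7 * 156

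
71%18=17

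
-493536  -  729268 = -1222804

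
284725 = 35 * 8135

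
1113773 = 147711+966062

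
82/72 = 41/36=1.14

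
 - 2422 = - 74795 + 72373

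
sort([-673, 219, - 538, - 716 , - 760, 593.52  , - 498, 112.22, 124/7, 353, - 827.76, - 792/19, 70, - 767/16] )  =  [ - 827.76 ,  -  760, - 716, - 673,-538, - 498  , - 767/16, - 792/19,124/7, 70,112.22, 219 , 353, 593.52]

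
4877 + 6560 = 11437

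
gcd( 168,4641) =21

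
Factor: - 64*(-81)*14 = 2^7 * 3^4*7^1  =  72576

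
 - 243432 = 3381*(  -  72)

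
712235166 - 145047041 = 567188125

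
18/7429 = 18/7429 = 0.00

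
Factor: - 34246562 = -2^1*7^1*41^1 * 59663^1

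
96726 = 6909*14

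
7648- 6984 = 664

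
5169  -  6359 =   -  1190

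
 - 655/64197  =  -1  +  63542/64197   =  - 0.01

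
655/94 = 655/94  =  6.97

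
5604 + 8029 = 13633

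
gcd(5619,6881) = 1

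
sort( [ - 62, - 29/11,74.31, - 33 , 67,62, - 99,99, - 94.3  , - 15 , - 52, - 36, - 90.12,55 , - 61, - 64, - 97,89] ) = [ - 99,  -  97 , - 94.3, - 90.12, - 64, - 62, - 61, - 52, - 36, - 33, - 15, - 29/11, 55,62, 67, 74.31,89,99]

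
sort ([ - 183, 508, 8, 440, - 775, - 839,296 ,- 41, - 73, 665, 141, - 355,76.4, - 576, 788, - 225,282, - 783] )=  [ - 839, - 783, - 775,-576, - 355, - 225, - 183, - 73 , - 41,  8,76.4, 141, 282, 296, 440, 508 , 665,788 ] 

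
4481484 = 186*24094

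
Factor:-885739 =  - 293^1 * 3023^1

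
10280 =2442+7838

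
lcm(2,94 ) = 94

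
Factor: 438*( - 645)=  -2^1 * 3^2*5^1*43^1*73^1  =  - 282510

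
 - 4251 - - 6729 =2478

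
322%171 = 151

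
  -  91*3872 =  - 352352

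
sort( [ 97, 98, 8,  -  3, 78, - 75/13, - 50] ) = [ - 50, - 75/13, - 3, 8, 78, 97, 98 ] 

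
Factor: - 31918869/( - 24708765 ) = 10639623/8236255 = 3^1*5^( - 1 )*41^1*86501^1*1647251^( - 1)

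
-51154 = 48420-99574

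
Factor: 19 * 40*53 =2^3 *5^1 * 19^1*53^1 =40280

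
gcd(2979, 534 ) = 3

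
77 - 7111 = -7034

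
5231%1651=278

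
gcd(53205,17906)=1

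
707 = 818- 111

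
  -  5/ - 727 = 5/727 = 0.01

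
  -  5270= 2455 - 7725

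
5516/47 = 5516/47=117.36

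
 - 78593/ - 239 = 328+ 201/239=328.84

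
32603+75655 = 108258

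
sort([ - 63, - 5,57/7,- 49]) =[ - 63, - 49 , - 5, 57/7]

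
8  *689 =5512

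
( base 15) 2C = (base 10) 42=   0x2A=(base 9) 46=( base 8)52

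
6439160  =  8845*728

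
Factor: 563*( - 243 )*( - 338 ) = 46241442 =2^1*3^5 *13^2  *563^1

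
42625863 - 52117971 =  - 9492108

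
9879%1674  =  1509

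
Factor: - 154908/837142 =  - 77454/418571  =  -2^1*3^2*13^1*223^ ( - 1)*331^1*1877^( - 1)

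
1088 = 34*32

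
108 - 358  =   - 250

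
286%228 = 58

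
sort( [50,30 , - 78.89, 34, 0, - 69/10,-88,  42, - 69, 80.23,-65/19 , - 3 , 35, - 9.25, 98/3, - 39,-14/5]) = [-88, - 78.89,-69, - 39,-9.25,-69/10,-65/19,- 3,-14/5 , 0,30, 98/3,  34,35,42 , 50, 80.23 ]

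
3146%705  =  326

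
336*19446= 6533856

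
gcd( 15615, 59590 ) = 5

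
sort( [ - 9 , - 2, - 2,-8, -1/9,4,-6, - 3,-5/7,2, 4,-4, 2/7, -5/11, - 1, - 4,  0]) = [ - 9, - 8, - 6, - 4, -4 , - 3, - 2, - 2, - 1, - 5/7, - 5/11,-1/9,0,2/7, 2,4,4] 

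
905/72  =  12 + 41/72 = 12.57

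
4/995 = 4/995 =0.00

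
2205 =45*49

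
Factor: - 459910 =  - 2^1*5^1 * 11^1 * 37^1*113^1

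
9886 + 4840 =14726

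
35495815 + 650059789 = 685555604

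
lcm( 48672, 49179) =4721184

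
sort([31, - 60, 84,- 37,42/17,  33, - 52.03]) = [ - 60,-52.03,  -  37,  42/17 , 31,33, 84 ]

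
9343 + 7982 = 17325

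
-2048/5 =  - 2048/5=- 409.60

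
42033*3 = 126099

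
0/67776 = 0 = 0.00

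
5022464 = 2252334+2770130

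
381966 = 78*4897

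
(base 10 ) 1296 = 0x510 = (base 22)2ek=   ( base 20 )34G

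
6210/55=1242/11 = 112.91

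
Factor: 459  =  3^3*17^1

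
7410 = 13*570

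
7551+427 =7978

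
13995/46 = 304+11/46 = 304.24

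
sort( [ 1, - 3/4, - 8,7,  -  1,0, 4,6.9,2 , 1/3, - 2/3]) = [ - 8, - 1, -3/4,- 2/3, 0,1/3 , 1,2,4,6.9, 7] 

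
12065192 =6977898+5087294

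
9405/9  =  1045=1045.00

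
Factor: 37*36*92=122544 =2^4*3^2 * 23^1 *37^1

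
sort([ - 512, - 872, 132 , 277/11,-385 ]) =[ - 872, - 512, - 385, 277/11 , 132 ]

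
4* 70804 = 283216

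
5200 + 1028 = 6228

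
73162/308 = 237 + 83/154 = 237.54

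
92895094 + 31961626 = 124856720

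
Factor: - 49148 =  - 2^2*11^1 * 1117^1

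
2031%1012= 7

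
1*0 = 0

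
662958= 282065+380893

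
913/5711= 913/5711  =  0.16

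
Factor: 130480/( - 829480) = - 2^1*7^1*89^( - 1 ) = -  14/89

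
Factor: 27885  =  3^1*5^1*11^1*13^2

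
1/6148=1/6148 = 0.00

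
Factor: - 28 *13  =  -2^2*7^1*13^1 = -364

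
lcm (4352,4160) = 282880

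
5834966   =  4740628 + 1094338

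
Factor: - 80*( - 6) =480 = 2^5 * 3^1*5^1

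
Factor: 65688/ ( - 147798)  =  -4/9 =-2^2 *3^ ( - 2) 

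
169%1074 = 169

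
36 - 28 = 8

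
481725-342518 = 139207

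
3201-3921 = -720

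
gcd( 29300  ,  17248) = 4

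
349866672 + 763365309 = 1113231981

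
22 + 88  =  110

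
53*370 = 19610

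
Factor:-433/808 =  -2^( - 3 ) *101^ ( -1)*433^1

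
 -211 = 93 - 304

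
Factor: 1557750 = 2^1*3^1*5^3*31^1*67^1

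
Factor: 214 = 2^1*107^1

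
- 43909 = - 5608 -38301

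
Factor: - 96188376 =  - 2^3*3^1 * 571^1*7019^1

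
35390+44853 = 80243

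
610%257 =96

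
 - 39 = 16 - 55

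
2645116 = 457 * 5788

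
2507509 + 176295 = 2683804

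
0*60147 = 0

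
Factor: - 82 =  -2^1*41^1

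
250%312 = 250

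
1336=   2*668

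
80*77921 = 6233680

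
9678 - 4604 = 5074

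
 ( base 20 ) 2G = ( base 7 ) 110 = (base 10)56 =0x38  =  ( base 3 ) 2002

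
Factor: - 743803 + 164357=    - 579446 = -2^1*7^1*41389^1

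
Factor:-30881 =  - 30881^1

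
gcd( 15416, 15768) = 8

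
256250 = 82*3125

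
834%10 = 4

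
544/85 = 32/5=6.40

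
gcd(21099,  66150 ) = 3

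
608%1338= 608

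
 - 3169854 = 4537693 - 7707547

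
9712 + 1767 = 11479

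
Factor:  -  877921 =  -  11^1*79811^1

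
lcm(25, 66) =1650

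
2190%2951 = 2190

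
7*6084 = 42588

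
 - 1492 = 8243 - 9735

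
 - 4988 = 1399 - 6387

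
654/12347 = 654/12347 = 0.05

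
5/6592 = 5/6592 = 0.00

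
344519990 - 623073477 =- 278553487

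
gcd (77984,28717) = 1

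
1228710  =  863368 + 365342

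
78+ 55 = 133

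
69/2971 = 69/2971 = 0.02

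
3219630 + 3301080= 6520710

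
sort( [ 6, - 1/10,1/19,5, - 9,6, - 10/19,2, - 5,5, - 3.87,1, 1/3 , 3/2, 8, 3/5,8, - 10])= [ - 10,  -  9,  -  5,-3.87, - 10/19, - 1/10,1/19, 1/3, 3/5,1, 3/2, 2 , 5, 5,6,6, 8, 8 ]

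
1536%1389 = 147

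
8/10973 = 8/10973 = 0.00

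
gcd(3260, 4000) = 20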